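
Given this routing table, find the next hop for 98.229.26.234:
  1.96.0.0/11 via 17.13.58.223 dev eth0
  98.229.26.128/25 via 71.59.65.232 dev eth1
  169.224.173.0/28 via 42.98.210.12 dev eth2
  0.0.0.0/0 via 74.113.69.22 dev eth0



Longest prefix match for 98.229.26.234:
  /11 1.96.0.0: no
  /25 98.229.26.128: MATCH
  /28 169.224.173.0: no
  /0 0.0.0.0: MATCH
Selected: next-hop 71.59.65.232 via eth1 (matched /25)


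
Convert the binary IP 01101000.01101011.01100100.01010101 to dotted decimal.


01101000 = 104
01101011 = 107
01100100 = 100
01010101 = 85
IP: 104.107.100.85


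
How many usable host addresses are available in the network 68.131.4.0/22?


Host bits = 32 - 22 = 10
Total addresses = 2^10 = 1024
Usable = total - 2 (network and broadcast)
Usable hosts: 1022


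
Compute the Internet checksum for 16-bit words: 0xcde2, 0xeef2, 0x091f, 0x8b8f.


Sum all words (with carry folding):
+ 0xcde2 = 0xcde2
+ 0xeef2 = 0xbcd5
+ 0x091f = 0xc5f4
+ 0x8b8f = 0x5184
One's complement: ~0x5184
Checksum = 0xae7b


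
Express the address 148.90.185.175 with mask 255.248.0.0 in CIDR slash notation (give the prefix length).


Binary: 11111111.11111000.00000000.00000000
Count leading 1s
Prefix: /13


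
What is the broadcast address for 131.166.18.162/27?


Network: 131.166.18.160/27
Host bits = 5
Set all host bits to 1:
Broadcast: 131.166.18.191


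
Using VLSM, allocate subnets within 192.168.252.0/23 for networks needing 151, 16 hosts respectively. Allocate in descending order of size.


151 hosts -> /24 (254 usable): 192.168.252.0/24
16 hosts -> /27 (30 usable): 192.168.253.0/27
Allocation: 192.168.252.0/24 (151 hosts, 254 usable); 192.168.253.0/27 (16 hosts, 30 usable)


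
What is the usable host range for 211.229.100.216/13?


Network: 211.224.0.0
Broadcast: 211.231.255.255
First usable = network + 1
Last usable = broadcast - 1
Range: 211.224.0.1 to 211.231.255.254


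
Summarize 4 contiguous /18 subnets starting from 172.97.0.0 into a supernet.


Original prefix: /18
Number of subnets: 4 = 2^2
New prefix = 18 - 2 = 16
Supernet: 172.97.0.0/16


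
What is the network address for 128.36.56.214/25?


IP:   10000000.00100100.00111000.11010110
Mask: 11111111.11111111.11111111.10000000
AND operation:
Net:  10000000.00100100.00111000.10000000
Network: 128.36.56.128/25


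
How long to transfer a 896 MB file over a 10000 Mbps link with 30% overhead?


Effective throughput = 10000 * (1 - 30/100) = 7000 Mbps
File size in Mb = 896 * 8 = 7168 Mb
Time = 7168 / 7000
Time = 1.024 seconds


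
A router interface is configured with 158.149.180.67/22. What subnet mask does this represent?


/22 means 22 network bits, 10 host bits
Binary: 11111111111111111111110000000000
Mask: 255.255.252.0


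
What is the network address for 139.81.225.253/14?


IP:   10001011.01010001.11100001.11111101
Mask: 11111111.11111100.00000000.00000000
AND operation:
Net:  10001011.01010000.00000000.00000000
Network: 139.80.0.0/14


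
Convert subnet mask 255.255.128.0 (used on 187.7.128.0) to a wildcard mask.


Subnet mask: 255.255.128.0
Wildcard = 255.255.255.255 - subnet mask
255 - 255 = 0
255 - 255 = 0
255 - 128 = 127
255 - 0 = 255
Wildcard: 0.0.127.255


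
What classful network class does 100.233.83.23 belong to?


First octet: 100
Binary: 01100100
0xxxxxxx -> Class A (1-126)
Class A, default mask 255.0.0.0 (/8)


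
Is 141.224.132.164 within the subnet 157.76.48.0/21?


Subnet network: 157.76.48.0
Test IP AND mask: 141.224.128.0
No, 141.224.132.164 is not in 157.76.48.0/21


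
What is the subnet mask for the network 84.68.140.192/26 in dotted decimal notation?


/26 means 26 network bits, 6 host bits
Binary: 11111111111111111111111111000000
Mask: 255.255.255.192


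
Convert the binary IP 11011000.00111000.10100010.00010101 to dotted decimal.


11011000 = 216
00111000 = 56
10100010 = 162
00010101 = 21
IP: 216.56.162.21


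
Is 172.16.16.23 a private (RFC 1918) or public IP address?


RFC 1918 private ranges:
  10.0.0.0/8 (10.0.0.0 - 10.255.255.255)
  172.16.0.0/12 (172.16.0.0 - 172.31.255.255)
  192.168.0.0/16 (192.168.0.0 - 192.168.255.255)
Private (in 172.16.0.0/12)


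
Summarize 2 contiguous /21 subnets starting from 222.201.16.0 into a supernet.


Original prefix: /21
Number of subnets: 2 = 2^1
New prefix = 21 - 1 = 20
Supernet: 222.201.16.0/20


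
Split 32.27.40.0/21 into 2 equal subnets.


New prefix = 21 + 1 = 22
Each subnet has 1024 addresses
  32.27.40.0/22
  32.27.44.0/22
Subnets: 32.27.40.0/22, 32.27.44.0/22


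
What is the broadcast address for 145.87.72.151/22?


Network: 145.87.72.0/22
Host bits = 10
Set all host bits to 1:
Broadcast: 145.87.75.255


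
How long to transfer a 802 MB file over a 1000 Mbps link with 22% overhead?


Effective throughput = 1000 * (1 - 22/100) = 780 Mbps
File size in Mb = 802 * 8 = 6416 Mb
Time = 6416 / 780
Time = 8.2256 seconds


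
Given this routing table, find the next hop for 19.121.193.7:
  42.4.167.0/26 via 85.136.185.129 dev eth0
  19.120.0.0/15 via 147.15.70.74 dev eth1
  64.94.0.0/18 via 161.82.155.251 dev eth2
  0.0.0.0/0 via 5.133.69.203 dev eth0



Longest prefix match for 19.121.193.7:
  /26 42.4.167.0: no
  /15 19.120.0.0: MATCH
  /18 64.94.0.0: no
  /0 0.0.0.0: MATCH
Selected: next-hop 147.15.70.74 via eth1 (matched /15)


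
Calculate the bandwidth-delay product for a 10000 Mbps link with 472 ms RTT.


BDP = bandwidth * RTT
= 10000 Mbps * 472 ms
= 10000 * 1e6 * 472 / 1000 bits
= 4720000000 bits
= 590000000 bytes
= 576171.875 KB
BDP = 4720000000 bits (590000000 bytes)


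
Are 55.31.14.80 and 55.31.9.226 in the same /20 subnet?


Mask: 255.255.240.0
55.31.14.80 AND mask = 55.31.0.0
55.31.9.226 AND mask = 55.31.0.0
Yes, same subnet (55.31.0.0)


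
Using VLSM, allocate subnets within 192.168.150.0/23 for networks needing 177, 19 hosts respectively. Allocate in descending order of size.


177 hosts -> /24 (254 usable): 192.168.150.0/24
19 hosts -> /27 (30 usable): 192.168.151.0/27
Allocation: 192.168.150.0/24 (177 hosts, 254 usable); 192.168.151.0/27 (19 hosts, 30 usable)


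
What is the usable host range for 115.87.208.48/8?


Network: 115.0.0.0
Broadcast: 115.255.255.255
First usable = network + 1
Last usable = broadcast - 1
Range: 115.0.0.1 to 115.255.255.254


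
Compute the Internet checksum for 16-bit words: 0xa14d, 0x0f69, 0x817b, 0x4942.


Sum all words (with carry folding):
+ 0xa14d = 0xa14d
+ 0x0f69 = 0xb0b6
+ 0x817b = 0x3232
+ 0x4942 = 0x7b74
One's complement: ~0x7b74
Checksum = 0x848b


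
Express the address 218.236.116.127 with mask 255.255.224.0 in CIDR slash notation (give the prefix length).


Binary: 11111111.11111111.11100000.00000000
Count leading 1s
Prefix: /19


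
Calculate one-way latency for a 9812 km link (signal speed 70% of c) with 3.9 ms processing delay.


Speed = 0.7 * 3e5 km/s = 210000 km/s
Propagation delay = 9812 / 210000 = 0.0467 s = 46.7238 ms
Processing delay = 3.9 ms
Total one-way latency = 50.6238 ms


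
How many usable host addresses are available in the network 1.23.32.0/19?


Host bits = 32 - 19 = 13
Total addresses = 2^13 = 8192
Usable = total - 2 (network and broadcast)
Usable hosts: 8190


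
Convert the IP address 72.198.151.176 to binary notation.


72 = 01001000
198 = 11000110
151 = 10010111
176 = 10110000
Binary: 01001000.11000110.10010111.10110000


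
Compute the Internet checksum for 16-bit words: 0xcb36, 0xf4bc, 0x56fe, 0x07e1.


Sum all words (with carry folding):
+ 0xcb36 = 0xcb36
+ 0xf4bc = 0xbff3
+ 0x56fe = 0x16f2
+ 0x07e1 = 0x1ed3
One's complement: ~0x1ed3
Checksum = 0xe12c


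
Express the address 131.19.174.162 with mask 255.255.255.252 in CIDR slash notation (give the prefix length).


Binary: 11111111.11111111.11111111.11111100
Count leading 1s
Prefix: /30


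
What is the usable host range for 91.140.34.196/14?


Network: 91.140.0.0
Broadcast: 91.143.255.255
First usable = network + 1
Last usable = broadcast - 1
Range: 91.140.0.1 to 91.143.255.254


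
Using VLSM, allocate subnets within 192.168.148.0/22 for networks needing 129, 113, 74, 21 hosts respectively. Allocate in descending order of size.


129 hosts -> /24 (254 usable): 192.168.148.0/24
113 hosts -> /25 (126 usable): 192.168.149.0/25
74 hosts -> /25 (126 usable): 192.168.149.128/25
21 hosts -> /27 (30 usable): 192.168.150.0/27
Allocation: 192.168.148.0/24 (129 hosts, 254 usable); 192.168.149.0/25 (113 hosts, 126 usable); 192.168.149.128/25 (74 hosts, 126 usable); 192.168.150.0/27 (21 hosts, 30 usable)


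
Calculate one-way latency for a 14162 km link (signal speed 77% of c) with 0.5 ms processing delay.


Speed = 0.77 * 3e5 km/s = 231000 km/s
Propagation delay = 14162 / 231000 = 0.0613 s = 61.3074 ms
Processing delay = 0.5 ms
Total one-way latency = 61.8074 ms


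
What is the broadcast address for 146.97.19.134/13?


Network: 146.96.0.0/13
Host bits = 19
Set all host bits to 1:
Broadcast: 146.103.255.255


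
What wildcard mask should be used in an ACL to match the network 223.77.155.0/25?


Subnet mask: 255.255.255.128
Wildcard = 255.255.255.255 - subnet mask
255 - 255 = 0
255 - 255 = 0
255 - 255 = 0
255 - 128 = 127
Wildcard: 0.0.0.127


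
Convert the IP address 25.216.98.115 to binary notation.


25 = 00011001
216 = 11011000
98 = 01100010
115 = 01110011
Binary: 00011001.11011000.01100010.01110011


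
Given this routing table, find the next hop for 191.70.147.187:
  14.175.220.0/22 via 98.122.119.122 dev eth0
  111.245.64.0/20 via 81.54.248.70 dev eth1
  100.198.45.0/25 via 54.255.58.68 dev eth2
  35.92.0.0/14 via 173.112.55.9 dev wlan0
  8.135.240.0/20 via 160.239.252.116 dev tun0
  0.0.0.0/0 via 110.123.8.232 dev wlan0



Longest prefix match for 191.70.147.187:
  /22 14.175.220.0: no
  /20 111.245.64.0: no
  /25 100.198.45.0: no
  /14 35.92.0.0: no
  /20 8.135.240.0: no
  /0 0.0.0.0: MATCH
Selected: next-hop 110.123.8.232 via wlan0 (matched /0)


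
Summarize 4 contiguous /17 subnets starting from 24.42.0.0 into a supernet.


Original prefix: /17
Number of subnets: 4 = 2^2
New prefix = 17 - 2 = 15
Supernet: 24.42.0.0/15


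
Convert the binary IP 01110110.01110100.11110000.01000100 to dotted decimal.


01110110 = 118
01110100 = 116
11110000 = 240
01000100 = 68
IP: 118.116.240.68


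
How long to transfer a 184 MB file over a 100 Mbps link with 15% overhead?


Effective throughput = 100 * (1 - 15/100) = 85 Mbps
File size in Mb = 184 * 8 = 1472 Mb
Time = 1472 / 85
Time = 17.3176 seconds


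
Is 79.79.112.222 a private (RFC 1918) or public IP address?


RFC 1918 private ranges:
  10.0.0.0/8 (10.0.0.0 - 10.255.255.255)
  172.16.0.0/12 (172.16.0.0 - 172.31.255.255)
  192.168.0.0/16 (192.168.0.0 - 192.168.255.255)
Public (not in any RFC 1918 range)


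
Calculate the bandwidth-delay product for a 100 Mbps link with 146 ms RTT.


BDP = bandwidth * RTT
= 100 Mbps * 146 ms
= 100 * 1e6 * 146 / 1000 bits
= 14600000 bits
= 1825000 bytes
= 1782.2266 KB
BDP = 14600000 bits (1825000 bytes)


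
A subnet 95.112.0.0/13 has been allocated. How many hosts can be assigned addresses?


Host bits = 32 - 13 = 19
Total addresses = 2^19 = 524288
Usable = total - 2 (network and broadcast)
Usable hosts: 524286


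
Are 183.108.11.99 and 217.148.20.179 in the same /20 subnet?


Mask: 255.255.240.0
183.108.11.99 AND mask = 183.108.0.0
217.148.20.179 AND mask = 217.148.16.0
No, different subnets (183.108.0.0 vs 217.148.16.0)


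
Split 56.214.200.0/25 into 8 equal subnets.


New prefix = 25 + 3 = 28
Each subnet has 16 addresses
  56.214.200.0/28
  56.214.200.16/28
  56.214.200.32/28
  56.214.200.48/28
  56.214.200.64/28
  56.214.200.80/28
  56.214.200.96/28
  56.214.200.112/28
Subnets: 56.214.200.0/28, 56.214.200.16/28, 56.214.200.32/28, 56.214.200.48/28, 56.214.200.64/28, 56.214.200.80/28, 56.214.200.96/28, 56.214.200.112/28


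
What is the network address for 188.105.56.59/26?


IP:   10111100.01101001.00111000.00111011
Mask: 11111111.11111111.11111111.11000000
AND operation:
Net:  10111100.01101001.00111000.00000000
Network: 188.105.56.0/26


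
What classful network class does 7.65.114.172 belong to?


First octet: 7
Binary: 00000111
0xxxxxxx -> Class A (1-126)
Class A, default mask 255.0.0.0 (/8)


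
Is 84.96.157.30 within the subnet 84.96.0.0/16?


Subnet network: 84.96.0.0
Test IP AND mask: 84.96.0.0
Yes, 84.96.157.30 is in 84.96.0.0/16


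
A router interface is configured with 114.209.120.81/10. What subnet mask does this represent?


/10 means 10 network bits, 22 host bits
Binary: 11111111110000000000000000000000
Mask: 255.192.0.0


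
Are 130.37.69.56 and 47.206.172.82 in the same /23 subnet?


Mask: 255.255.254.0
130.37.69.56 AND mask = 130.37.68.0
47.206.172.82 AND mask = 47.206.172.0
No, different subnets (130.37.68.0 vs 47.206.172.0)


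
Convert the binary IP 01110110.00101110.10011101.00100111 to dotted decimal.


01110110 = 118
00101110 = 46
10011101 = 157
00100111 = 39
IP: 118.46.157.39


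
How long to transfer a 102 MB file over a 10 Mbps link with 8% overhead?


Effective throughput = 10 * (1 - 8/100) = 9.2 Mbps
File size in Mb = 102 * 8 = 816 Mb
Time = 816 / 9.2
Time = 88.6957 seconds


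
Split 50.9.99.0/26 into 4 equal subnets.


New prefix = 26 + 2 = 28
Each subnet has 16 addresses
  50.9.99.0/28
  50.9.99.16/28
  50.9.99.32/28
  50.9.99.48/28
Subnets: 50.9.99.0/28, 50.9.99.16/28, 50.9.99.32/28, 50.9.99.48/28


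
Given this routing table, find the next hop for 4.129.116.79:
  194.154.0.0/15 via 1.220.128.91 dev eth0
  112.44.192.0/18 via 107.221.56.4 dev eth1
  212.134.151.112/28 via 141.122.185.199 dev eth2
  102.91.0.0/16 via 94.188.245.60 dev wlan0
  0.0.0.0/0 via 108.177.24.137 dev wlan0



Longest prefix match for 4.129.116.79:
  /15 194.154.0.0: no
  /18 112.44.192.0: no
  /28 212.134.151.112: no
  /16 102.91.0.0: no
  /0 0.0.0.0: MATCH
Selected: next-hop 108.177.24.137 via wlan0 (matched /0)


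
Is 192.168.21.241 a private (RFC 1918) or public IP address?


RFC 1918 private ranges:
  10.0.0.0/8 (10.0.0.0 - 10.255.255.255)
  172.16.0.0/12 (172.16.0.0 - 172.31.255.255)
  192.168.0.0/16 (192.168.0.0 - 192.168.255.255)
Private (in 192.168.0.0/16)


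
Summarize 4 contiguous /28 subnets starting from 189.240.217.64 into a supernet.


Original prefix: /28
Number of subnets: 4 = 2^2
New prefix = 28 - 2 = 26
Supernet: 189.240.217.64/26


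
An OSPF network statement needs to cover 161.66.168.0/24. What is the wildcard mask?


Subnet mask: 255.255.255.0
Wildcard = 255.255.255.255 - subnet mask
255 - 255 = 0
255 - 255 = 0
255 - 255 = 0
255 - 0 = 255
Wildcard: 0.0.0.255


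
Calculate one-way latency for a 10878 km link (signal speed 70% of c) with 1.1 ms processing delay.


Speed = 0.7 * 3e5 km/s = 210000 km/s
Propagation delay = 10878 / 210000 = 0.0518 s = 51.8 ms
Processing delay = 1.1 ms
Total one-way latency = 52.9 ms


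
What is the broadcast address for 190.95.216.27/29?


Network: 190.95.216.24/29
Host bits = 3
Set all host bits to 1:
Broadcast: 190.95.216.31


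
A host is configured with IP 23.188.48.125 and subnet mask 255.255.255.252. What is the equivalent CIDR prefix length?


Binary: 11111111.11111111.11111111.11111100
Count leading 1s
Prefix: /30


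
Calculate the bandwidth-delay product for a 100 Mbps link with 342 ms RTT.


BDP = bandwidth * RTT
= 100 Mbps * 342 ms
= 100 * 1e6 * 342 / 1000 bits
= 34200000 bits
= 4275000 bytes
= 4174.8047 KB
BDP = 34200000 bits (4275000 bytes)


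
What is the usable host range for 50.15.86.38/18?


Network: 50.15.64.0
Broadcast: 50.15.127.255
First usable = network + 1
Last usable = broadcast - 1
Range: 50.15.64.1 to 50.15.127.254


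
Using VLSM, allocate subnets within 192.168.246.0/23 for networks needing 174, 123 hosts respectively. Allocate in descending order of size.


174 hosts -> /24 (254 usable): 192.168.246.0/24
123 hosts -> /25 (126 usable): 192.168.247.0/25
Allocation: 192.168.246.0/24 (174 hosts, 254 usable); 192.168.247.0/25 (123 hosts, 126 usable)


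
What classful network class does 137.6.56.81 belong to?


First octet: 137
Binary: 10001001
10xxxxxx -> Class B (128-191)
Class B, default mask 255.255.0.0 (/16)


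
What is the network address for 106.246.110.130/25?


IP:   01101010.11110110.01101110.10000010
Mask: 11111111.11111111.11111111.10000000
AND operation:
Net:  01101010.11110110.01101110.10000000
Network: 106.246.110.128/25


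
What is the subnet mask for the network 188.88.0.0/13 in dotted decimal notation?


/13 means 13 network bits, 19 host bits
Binary: 11111111111110000000000000000000
Mask: 255.248.0.0


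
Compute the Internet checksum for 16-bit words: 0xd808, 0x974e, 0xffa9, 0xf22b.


Sum all words (with carry folding):
+ 0xd808 = 0xd808
+ 0x974e = 0x6f57
+ 0xffa9 = 0x6f01
+ 0xf22b = 0x612d
One's complement: ~0x612d
Checksum = 0x9ed2


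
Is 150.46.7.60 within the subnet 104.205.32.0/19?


Subnet network: 104.205.32.0
Test IP AND mask: 150.46.0.0
No, 150.46.7.60 is not in 104.205.32.0/19


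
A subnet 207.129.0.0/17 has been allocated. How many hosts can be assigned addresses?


Host bits = 32 - 17 = 15
Total addresses = 2^15 = 32768
Usable = total - 2 (network and broadcast)
Usable hosts: 32766


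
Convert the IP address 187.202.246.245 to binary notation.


187 = 10111011
202 = 11001010
246 = 11110110
245 = 11110101
Binary: 10111011.11001010.11110110.11110101


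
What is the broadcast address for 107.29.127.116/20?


Network: 107.29.112.0/20
Host bits = 12
Set all host bits to 1:
Broadcast: 107.29.127.255


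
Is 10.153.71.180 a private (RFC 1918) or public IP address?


RFC 1918 private ranges:
  10.0.0.0/8 (10.0.0.0 - 10.255.255.255)
  172.16.0.0/12 (172.16.0.0 - 172.31.255.255)
  192.168.0.0/16 (192.168.0.0 - 192.168.255.255)
Private (in 10.0.0.0/8)


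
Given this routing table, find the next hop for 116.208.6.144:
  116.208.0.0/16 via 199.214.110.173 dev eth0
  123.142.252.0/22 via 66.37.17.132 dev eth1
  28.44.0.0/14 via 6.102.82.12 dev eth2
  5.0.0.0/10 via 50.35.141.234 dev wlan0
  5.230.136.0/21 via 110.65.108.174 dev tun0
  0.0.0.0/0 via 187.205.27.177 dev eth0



Longest prefix match for 116.208.6.144:
  /16 116.208.0.0: MATCH
  /22 123.142.252.0: no
  /14 28.44.0.0: no
  /10 5.0.0.0: no
  /21 5.230.136.0: no
  /0 0.0.0.0: MATCH
Selected: next-hop 199.214.110.173 via eth0 (matched /16)


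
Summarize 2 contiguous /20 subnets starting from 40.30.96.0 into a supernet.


Original prefix: /20
Number of subnets: 2 = 2^1
New prefix = 20 - 1 = 19
Supernet: 40.30.96.0/19


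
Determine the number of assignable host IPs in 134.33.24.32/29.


Host bits = 32 - 29 = 3
Total addresses = 2^3 = 8
Usable = total - 2 (network and broadcast)
Usable hosts: 6


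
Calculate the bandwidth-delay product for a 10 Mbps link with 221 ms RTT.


BDP = bandwidth * RTT
= 10 Mbps * 221 ms
= 10 * 1e6 * 221 / 1000 bits
= 2210000 bits
= 276250 bytes
= 269.7754 KB
BDP = 2210000 bits (276250 bytes)


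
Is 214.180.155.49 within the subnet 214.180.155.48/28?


Subnet network: 214.180.155.48
Test IP AND mask: 214.180.155.48
Yes, 214.180.155.49 is in 214.180.155.48/28


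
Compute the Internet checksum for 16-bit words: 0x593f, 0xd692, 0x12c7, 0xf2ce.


Sum all words (with carry folding):
+ 0x593f = 0x593f
+ 0xd692 = 0x2fd2
+ 0x12c7 = 0x4299
+ 0xf2ce = 0x3568
One's complement: ~0x3568
Checksum = 0xca97


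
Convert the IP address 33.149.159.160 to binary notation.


33 = 00100001
149 = 10010101
159 = 10011111
160 = 10100000
Binary: 00100001.10010101.10011111.10100000


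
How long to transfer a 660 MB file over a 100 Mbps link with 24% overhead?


Effective throughput = 100 * (1 - 24/100) = 76 Mbps
File size in Mb = 660 * 8 = 5280 Mb
Time = 5280 / 76
Time = 69.4737 seconds


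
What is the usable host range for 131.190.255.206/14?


Network: 131.188.0.0
Broadcast: 131.191.255.255
First usable = network + 1
Last usable = broadcast - 1
Range: 131.188.0.1 to 131.191.255.254


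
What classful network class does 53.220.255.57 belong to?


First octet: 53
Binary: 00110101
0xxxxxxx -> Class A (1-126)
Class A, default mask 255.0.0.0 (/8)


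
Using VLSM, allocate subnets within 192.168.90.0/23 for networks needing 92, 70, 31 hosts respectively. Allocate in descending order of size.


92 hosts -> /25 (126 usable): 192.168.90.0/25
70 hosts -> /25 (126 usable): 192.168.90.128/25
31 hosts -> /26 (62 usable): 192.168.91.0/26
Allocation: 192.168.90.0/25 (92 hosts, 126 usable); 192.168.90.128/25 (70 hosts, 126 usable); 192.168.91.0/26 (31 hosts, 62 usable)


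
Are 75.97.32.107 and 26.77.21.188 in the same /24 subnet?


Mask: 255.255.255.0
75.97.32.107 AND mask = 75.97.32.0
26.77.21.188 AND mask = 26.77.21.0
No, different subnets (75.97.32.0 vs 26.77.21.0)


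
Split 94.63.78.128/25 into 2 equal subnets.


New prefix = 25 + 1 = 26
Each subnet has 64 addresses
  94.63.78.128/26
  94.63.78.192/26
Subnets: 94.63.78.128/26, 94.63.78.192/26


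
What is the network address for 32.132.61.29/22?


IP:   00100000.10000100.00111101.00011101
Mask: 11111111.11111111.11111100.00000000
AND operation:
Net:  00100000.10000100.00111100.00000000
Network: 32.132.60.0/22


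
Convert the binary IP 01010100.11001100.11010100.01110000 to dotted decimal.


01010100 = 84
11001100 = 204
11010100 = 212
01110000 = 112
IP: 84.204.212.112


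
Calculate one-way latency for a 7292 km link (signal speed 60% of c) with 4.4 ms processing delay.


Speed = 0.6 * 3e5 km/s = 180000 km/s
Propagation delay = 7292 / 180000 = 0.0405 s = 40.5111 ms
Processing delay = 4.4 ms
Total one-way latency = 44.9111 ms


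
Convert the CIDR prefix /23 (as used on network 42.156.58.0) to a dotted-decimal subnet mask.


/23 means 23 network bits, 9 host bits
Binary: 11111111111111111111111000000000
Mask: 255.255.254.0


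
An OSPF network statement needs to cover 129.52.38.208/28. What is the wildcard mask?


Subnet mask: 255.255.255.240
Wildcard = 255.255.255.255 - subnet mask
255 - 255 = 0
255 - 255 = 0
255 - 255 = 0
255 - 240 = 15
Wildcard: 0.0.0.15


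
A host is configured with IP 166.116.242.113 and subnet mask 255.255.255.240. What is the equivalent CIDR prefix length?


Binary: 11111111.11111111.11111111.11110000
Count leading 1s
Prefix: /28


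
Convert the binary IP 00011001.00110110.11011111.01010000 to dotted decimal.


00011001 = 25
00110110 = 54
11011111 = 223
01010000 = 80
IP: 25.54.223.80


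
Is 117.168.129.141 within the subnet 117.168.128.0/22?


Subnet network: 117.168.128.0
Test IP AND mask: 117.168.128.0
Yes, 117.168.129.141 is in 117.168.128.0/22


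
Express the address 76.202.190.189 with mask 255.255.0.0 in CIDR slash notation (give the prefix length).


Binary: 11111111.11111111.00000000.00000000
Count leading 1s
Prefix: /16


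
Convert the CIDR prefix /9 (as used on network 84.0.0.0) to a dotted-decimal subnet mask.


/9 means 9 network bits, 23 host bits
Binary: 11111111100000000000000000000000
Mask: 255.128.0.0


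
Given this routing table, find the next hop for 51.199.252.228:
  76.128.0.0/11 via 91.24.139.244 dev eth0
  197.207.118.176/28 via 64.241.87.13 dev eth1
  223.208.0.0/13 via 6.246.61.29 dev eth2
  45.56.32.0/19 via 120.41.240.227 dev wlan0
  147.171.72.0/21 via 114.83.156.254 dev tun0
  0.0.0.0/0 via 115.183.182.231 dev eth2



Longest prefix match for 51.199.252.228:
  /11 76.128.0.0: no
  /28 197.207.118.176: no
  /13 223.208.0.0: no
  /19 45.56.32.0: no
  /21 147.171.72.0: no
  /0 0.0.0.0: MATCH
Selected: next-hop 115.183.182.231 via eth2 (matched /0)


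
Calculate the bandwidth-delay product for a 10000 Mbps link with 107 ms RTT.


BDP = bandwidth * RTT
= 10000 Mbps * 107 ms
= 10000 * 1e6 * 107 / 1000 bits
= 1070000000 bits
= 133750000 bytes
= 130615.2344 KB
BDP = 1070000000 bits (133750000 bytes)


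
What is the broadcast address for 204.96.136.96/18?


Network: 204.96.128.0/18
Host bits = 14
Set all host bits to 1:
Broadcast: 204.96.191.255


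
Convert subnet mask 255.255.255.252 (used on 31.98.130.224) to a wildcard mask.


Subnet mask: 255.255.255.252
Wildcard = 255.255.255.255 - subnet mask
255 - 255 = 0
255 - 255 = 0
255 - 255 = 0
255 - 252 = 3
Wildcard: 0.0.0.3


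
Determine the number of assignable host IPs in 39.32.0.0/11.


Host bits = 32 - 11 = 21
Total addresses = 2^21 = 2097152
Usable = total - 2 (network and broadcast)
Usable hosts: 2097150


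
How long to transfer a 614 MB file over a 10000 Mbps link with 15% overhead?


Effective throughput = 10000 * (1 - 15/100) = 8500 Mbps
File size in Mb = 614 * 8 = 4912 Mb
Time = 4912 / 8500
Time = 0.5779 seconds


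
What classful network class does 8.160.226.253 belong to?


First octet: 8
Binary: 00001000
0xxxxxxx -> Class A (1-126)
Class A, default mask 255.0.0.0 (/8)


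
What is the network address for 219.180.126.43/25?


IP:   11011011.10110100.01111110.00101011
Mask: 11111111.11111111.11111111.10000000
AND operation:
Net:  11011011.10110100.01111110.00000000
Network: 219.180.126.0/25


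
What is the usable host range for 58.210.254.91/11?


Network: 58.192.0.0
Broadcast: 58.223.255.255
First usable = network + 1
Last usable = broadcast - 1
Range: 58.192.0.1 to 58.223.255.254


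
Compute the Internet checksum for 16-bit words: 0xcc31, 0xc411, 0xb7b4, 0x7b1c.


Sum all words (with carry folding):
+ 0xcc31 = 0xcc31
+ 0xc411 = 0x9043
+ 0xb7b4 = 0x47f8
+ 0x7b1c = 0xc314
One's complement: ~0xc314
Checksum = 0x3ceb


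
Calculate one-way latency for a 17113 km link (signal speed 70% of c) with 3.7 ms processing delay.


Speed = 0.7 * 3e5 km/s = 210000 km/s
Propagation delay = 17113 / 210000 = 0.0815 s = 81.4905 ms
Processing delay = 3.7 ms
Total one-way latency = 85.1905 ms


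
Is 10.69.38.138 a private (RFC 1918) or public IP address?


RFC 1918 private ranges:
  10.0.0.0/8 (10.0.0.0 - 10.255.255.255)
  172.16.0.0/12 (172.16.0.0 - 172.31.255.255)
  192.168.0.0/16 (192.168.0.0 - 192.168.255.255)
Private (in 10.0.0.0/8)


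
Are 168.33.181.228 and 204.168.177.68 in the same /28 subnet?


Mask: 255.255.255.240
168.33.181.228 AND mask = 168.33.181.224
204.168.177.68 AND mask = 204.168.177.64
No, different subnets (168.33.181.224 vs 204.168.177.64)


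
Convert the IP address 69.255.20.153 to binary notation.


69 = 01000101
255 = 11111111
20 = 00010100
153 = 10011001
Binary: 01000101.11111111.00010100.10011001


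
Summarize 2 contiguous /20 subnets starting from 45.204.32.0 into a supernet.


Original prefix: /20
Number of subnets: 2 = 2^1
New prefix = 20 - 1 = 19
Supernet: 45.204.32.0/19


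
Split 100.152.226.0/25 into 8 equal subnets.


New prefix = 25 + 3 = 28
Each subnet has 16 addresses
  100.152.226.0/28
  100.152.226.16/28
  100.152.226.32/28
  100.152.226.48/28
  100.152.226.64/28
  100.152.226.80/28
  100.152.226.96/28
  100.152.226.112/28
Subnets: 100.152.226.0/28, 100.152.226.16/28, 100.152.226.32/28, 100.152.226.48/28, 100.152.226.64/28, 100.152.226.80/28, 100.152.226.96/28, 100.152.226.112/28


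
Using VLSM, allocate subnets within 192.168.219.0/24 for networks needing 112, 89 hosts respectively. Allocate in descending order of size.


112 hosts -> /25 (126 usable): 192.168.219.0/25
89 hosts -> /25 (126 usable): 192.168.219.128/25
Allocation: 192.168.219.0/25 (112 hosts, 126 usable); 192.168.219.128/25 (89 hosts, 126 usable)


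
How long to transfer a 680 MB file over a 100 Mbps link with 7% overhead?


Effective throughput = 100 * (1 - 7/100) = 93 Mbps
File size in Mb = 680 * 8 = 5440 Mb
Time = 5440 / 93
Time = 58.4946 seconds


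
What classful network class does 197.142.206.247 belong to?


First octet: 197
Binary: 11000101
110xxxxx -> Class C (192-223)
Class C, default mask 255.255.255.0 (/24)


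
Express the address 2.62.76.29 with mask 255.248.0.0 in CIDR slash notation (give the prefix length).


Binary: 11111111.11111000.00000000.00000000
Count leading 1s
Prefix: /13


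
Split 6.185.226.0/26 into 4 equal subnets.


New prefix = 26 + 2 = 28
Each subnet has 16 addresses
  6.185.226.0/28
  6.185.226.16/28
  6.185.226.32/28
  6.185.226.48/28
Subnets: 6.185.226.0/28, 6.185.226.16/28, 6.185.226.32/28, 6.185.226.48/28


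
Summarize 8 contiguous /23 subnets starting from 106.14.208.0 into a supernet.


Original prefix: /23
Number of subnets: 8 = 2^3
New prefix = 23 - 3 = 20
Supernet: 106.14.208.0/20


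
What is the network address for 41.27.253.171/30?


IP:   00101001.00011011.11111101.10101011
Mask: 11111111.11111111.11111111.11111100
AND operation:
Net:  00101001.00011011.11111101.10101000
Network: 41.27.253.168/30


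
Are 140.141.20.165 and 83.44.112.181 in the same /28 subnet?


Mask: 255.255.255.240
140.141.20.165 AND mask = 140.141.20.160
83.44.112.181 AND mask = 83.44.112.176
No, different subnets (140.141.20.160 vs 83.44.112.176)


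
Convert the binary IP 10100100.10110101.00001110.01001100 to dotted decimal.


10100100 = 164
10110101 = 181
00001110 = 14
01001100 = 76
IP: 164.181.14.76


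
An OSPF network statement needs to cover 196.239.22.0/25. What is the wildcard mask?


Subnet mask: 255.255.255.128
Wildcard = 255.255.255.255 - subnet mask
255 - 255 = 0
255 - 255 = 0
255 - 255 = 0
255 - 128 = 127
Wildcard: 0.0.0.127


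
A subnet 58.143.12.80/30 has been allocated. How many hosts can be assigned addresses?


Host bits = 32 - 30 = 2
Total addresses = 2^2 = 4
Usable = total - 2 (network and broadcast)
Usable hosts: 2


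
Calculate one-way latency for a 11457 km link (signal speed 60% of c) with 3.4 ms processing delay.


Speed = 0.6 * 3e5 km/s = 180000 km/s
Propagation delay = 11457 / 180000 = 0.0636 s = 63.65 ms
Processing delay = 3.4 ms
Total one-way latency = 67.05 ms


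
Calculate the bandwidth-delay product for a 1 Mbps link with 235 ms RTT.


BDP = bandwidth * RTT
= 1 Mbps * 235 ms
= 1 * 1e6 * 235 / 1000 bits
= 235000 bits
= 29375 bytes
= 28.6865 KB
BDP = 235000 bits (29375 bytes)


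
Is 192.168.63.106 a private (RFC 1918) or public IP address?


RFC 1918 private ranges:
  10.0.0.0/8 (10.0.0.0 - 10.255.255.255)
  172.16.0.0/12 (172.16.0.0 - 172.31.255.255)
  192.168.0.0/16 (192.168.0.0 - 192.168.255.255)
Private (in 192.168.0.0/16)


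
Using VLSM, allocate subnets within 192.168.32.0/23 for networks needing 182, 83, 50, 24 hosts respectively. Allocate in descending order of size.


182 hosts -> /24 (254 usable): 192.168.32.0/24
83 hosts -> /25 (126 usable): 192.168.33.0/25
50 hosts -> /26 (62 usable): 192.168.33.128/26
24 hosts -> /27 (30 usable): 192.168.33.192/27
Allocation: 192.168.32.0/24 (182 hosts, 254 usable); 192.168.33.0/25 (83 hosts, 126 usable); 192.168.33.128/26 (50 hosts, 62 usable); 192.168.33.192/27 (24 hosts, 30 usable)


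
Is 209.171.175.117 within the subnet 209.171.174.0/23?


Subnet network: 209.171.174.0
Test IP AND mask: 209.171.174.0
Yes, 209.171.175.117 is in 209.171.174.0/23


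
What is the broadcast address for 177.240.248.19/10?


Network: 177.192.0.0/10
Host bits = 22
Set all host bits to 1:
Broadcast: 177.255.255.255


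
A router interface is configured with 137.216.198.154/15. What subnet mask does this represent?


/15 means 15 network bits, 17 host bits
Binary: 11111111111111100000000000000000
Mask: 255.254.0.0


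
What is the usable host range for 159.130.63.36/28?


Network: 159.130.63.32
Broadcast: 159.130.63.47
First usable = network + 1
Last usable = broadcast - 1
Range: 159.130.63.33 to 159.130.63.46


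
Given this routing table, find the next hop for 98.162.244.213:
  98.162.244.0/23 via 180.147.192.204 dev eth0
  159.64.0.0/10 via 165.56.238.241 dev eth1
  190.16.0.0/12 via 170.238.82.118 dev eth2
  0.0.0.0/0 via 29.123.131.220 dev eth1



Longest prefix match for 98.162.244.213:
  /23 98.162.244.0: MATCH
  /10 159.64.0.0: no
  /12 190.16.0.0: no
  /0 0.0.0.0: MATCH
Selected: next-hop 180.147.192.204 via eth0 (matched /23)


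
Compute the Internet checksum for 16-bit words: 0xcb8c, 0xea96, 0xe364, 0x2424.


Sum all words (with carry folding):
+ 0xcb8c = 0xcb8c
+ 0xea96 = 0xb623
+ 0xe364 = 0x9988
+ 0x2424 = 0xbdac
One's complement: ~0xbdac
Checksum = 0x4253


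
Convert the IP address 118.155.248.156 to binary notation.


118 = 01110110
155 = 10011011
248 = 11111000
156 = 10011100
Binary: 01110110.10011011.11111000.10011100


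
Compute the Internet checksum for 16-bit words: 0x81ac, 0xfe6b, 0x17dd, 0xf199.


Sum all words (with carry folding):
+ 0x81ac = 0x81ac
+ 0xfe6b = 0x8018
+ 0x17dd = 0x97f5
+ 0xf199 = 0x898f
One's complement: ~0x898f
Checksum = 0x7670


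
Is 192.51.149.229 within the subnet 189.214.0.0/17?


Subnet network: 189.214.0.0
Test IP AND mask: 192.51.128.0
No, 192.51.149.229 is not in 189.214.0.0/17


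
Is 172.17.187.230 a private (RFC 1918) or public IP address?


RFC 1918 private ranges:
  10.0.0.0/8 (10.0.0.0 - 10.255.255.255)
  172.16.0.0/12 (172.16.0.0 - 172.31.255.255)
  192.168.0.0/16 (192.168.0.0 - 192.168.255.255)
Private (in 172.16.0.0/12)


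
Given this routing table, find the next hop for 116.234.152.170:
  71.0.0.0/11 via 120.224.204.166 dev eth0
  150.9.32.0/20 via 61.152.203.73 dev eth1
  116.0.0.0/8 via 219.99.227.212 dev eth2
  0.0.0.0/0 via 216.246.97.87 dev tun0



Longest prefix match for 116.234.152.170:
  /11 71.0.0.0: no
  /20 150.9.32.0: no
  /8 116.0.0.0: MATCH
  /0 0.0.0.0: MATCH
Selected: next-hop 219.99.227.212 via eth2 (matched /8)


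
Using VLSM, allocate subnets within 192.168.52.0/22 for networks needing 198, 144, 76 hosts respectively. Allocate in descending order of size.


198 hosts -> /24 (254 usable): 192.168.52.0/24
144 hosts -> /24 (254 usable): 192.168.53.0/24
76 hosts -> /25 (126 usable): 192.168.54.0/25
Allocation: 192.168.52.0/24 (198 hosts, 254 usable); 192.168.53.0/24 (144 hosts, 254 usable); 192.168.54.0/25 (76 hosts, 126 usable)


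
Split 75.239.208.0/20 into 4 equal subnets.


New prefix = 20 + 2 = 22
Each subnet has 1024 addresses
  75.239.208.0/22
  75.239.212.0/22
  75.239.216.0/22
  75.239.220.0/22
Subnets: 75.239.208.0/22, 75.239.212.0/22, 75.239.216.0/22, 75.239.220.0/22


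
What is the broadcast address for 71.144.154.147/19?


Network: 71.144.128.0/19
Host bits = 13
Set all host bits to 1:
Broadcast: 71.144.159.255


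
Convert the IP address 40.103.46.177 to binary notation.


40 = 00101000
103 = 01100111
46 = 00101110
177 = 10110001
Binary: 00101000.01100111.00101110.10110001


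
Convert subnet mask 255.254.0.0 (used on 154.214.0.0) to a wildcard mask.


Subnet mask: 255.254.0.0
Wildcard = 255.255.255.255 - subnet mask
255 - 255 = 0
255 - 254 = 1
255 - 0 = 255
255 - 0 = 255
Wildcard: 0.1.255.255


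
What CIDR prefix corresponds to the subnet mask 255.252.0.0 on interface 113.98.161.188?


Binary: 11111111.11111100.00000000.00000000
Count leading 1s
Prefix: /14


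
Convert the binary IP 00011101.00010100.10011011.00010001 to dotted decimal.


00011101 = 29
00010100 = 20
10011011 = 155
00010001 = 17
IP: 29.20.155.17


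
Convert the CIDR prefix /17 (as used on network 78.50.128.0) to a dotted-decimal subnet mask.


/17 means 17 network bits, 15 host bits
Binary: 11111111111111111000000000000000
Mask: 255.255.128.0


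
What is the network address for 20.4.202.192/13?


IP:   00010100.00000100.11001010.11000000
Mask: 11111111.11111000.00000000.00000000
AND operation:
Net:  00010100.00000000.00000000.00000000
Network: 20.0.0.0/13


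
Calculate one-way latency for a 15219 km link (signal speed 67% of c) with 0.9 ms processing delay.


Speed = 0.67 * 3e5 km/s = 201000 km/s
Propagation delay = 15219 / 201000 = 0.0757 s = 75.7164 ms
Processing delay = 0.9 ms
Total one-way latency = 76.6164 ms


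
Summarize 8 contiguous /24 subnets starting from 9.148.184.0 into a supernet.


Original prefix: /24
Number of subnets: 8 = 2^3
New prefix = 24 - 3 = 21
Supernet: 9.148.184.0/21


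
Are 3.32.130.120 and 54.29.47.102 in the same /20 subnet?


Mask: 255.255.240.0
3.32.130.120 AND mask = 3.32.128.0
54.29.47.102 AND mask = 54.29.32.0
No, different subnets (3.32.128.0 vs 54.29.32.0)


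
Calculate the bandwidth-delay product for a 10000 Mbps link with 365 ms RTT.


BDP = bandwidth * RTT
= 10000 Mbps * 365 ms
= 10000 * 1e6 * 365 / 1000 bits
= 3650000000 bits
= 456250000 bytes
= 445556.6406 KB
BDP = 3650000000 bits (456250000 bytes)


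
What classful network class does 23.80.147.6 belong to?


First octet: 23
Binary: 00010111
0xxxxxxx -> Class A (1-126)
Class A, default mask 255.0.0.0 (/8)


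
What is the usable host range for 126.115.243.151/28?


Network: 126.115.243.144
Broadcast: 126.115.243.159
First usable = network + 1
Last usable = broadcast - 1
Range: 126.115.243.145 to 126.115.243.158


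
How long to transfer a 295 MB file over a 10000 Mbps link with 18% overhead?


Effective throughput = 10000 * (1 - 18/100) = 8200 Mbps
File size in Mb = 295 * 8 = 2360 Mb
Time = 2360 / 8200
Time = 0.2878 seconds


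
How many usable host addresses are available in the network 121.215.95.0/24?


Host bits = 32 - 24 = 8
Total addresses = 2^8 = 256
Usable = total - 2 (network and broadcast)
Usable hosts: 254


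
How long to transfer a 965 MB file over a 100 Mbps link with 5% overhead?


Effective throughput = 100 * (1 - 5/100) = 95 Mbps
File size in Mb = 965 * 8 = 7720 Mb
Time = 7720 / 95
Time = 81.2632 seconds


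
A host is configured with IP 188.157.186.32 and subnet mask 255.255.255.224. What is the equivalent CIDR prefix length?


Binary: 11111111.11111111.11111111.11100000
Count leading 1s
Prefix: /27


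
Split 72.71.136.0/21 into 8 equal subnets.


New prefix = 21 + 3 = 24
Each subnet has 256 addresses
  72.71.136.0/24
  72.71.137.0/24
  72.71.138.0/24
  72.71.139.0/24
  72.71.140.0/24
  72.71.141.0/24
  72.71.142.0/24
  72.71.143.0/24
Subnets: 72.71.136.0/24, 72.71.137.0/24, 72.71.138.0/24, 72.71.139.0/24, 72.71.140.0/24, 72.71.141.0/24, 72.71.142.0/24, 72.71.143.0/24


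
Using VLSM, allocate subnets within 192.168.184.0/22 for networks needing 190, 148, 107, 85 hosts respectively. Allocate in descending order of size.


190 hosts -> /24 (254 usable): 192.168.184.0/24
148 hosts -> /24 (254 usable): 192.168.185.0/24
107 hosts -> /25 (126 usable): 192.168.186.0/25
85 hosts -> /25 (126 usable): 192.168.186.128/25
Allocation: 192.168.184.0/24 (190 hosts, 254 usable); 192.168.185.0/24 (148 hosts, 254 usable); 192.168.186.0/25 (107 hosts, 126 usable); 192.168.186.128/25 (85 hosts, 126 usable)


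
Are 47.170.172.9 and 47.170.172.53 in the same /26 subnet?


Mask: 255.255.255.192
47.170.172.9 AND mask = 47.170.172.0
47.170.172.53 AND mask = 47.170.172.0
Yes, same subnet (47.170.172.0)


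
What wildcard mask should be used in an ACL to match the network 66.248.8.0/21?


Subnet mask: 255.255.248.0
Wildcard = 255.255.255.255 - subnet mask
255 - 255 = 0
255 - 255 = 0
255 - 248 = 7
255 - 0 = 255
Wildcard: 0.0.7.255


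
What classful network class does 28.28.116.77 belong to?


First octet: 28
Binary: 00011100
0xxxxxxx -> Class A (1-126)
Class A, default mask 255.0.0.0 (/8)


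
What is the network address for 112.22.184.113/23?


IP:   01110000.00010110.10111000.01110001
Mask: 11111111.11111111.11111110.00000000
AND operation:
Net:  01110000.00010110.10111000.00000000
Network: 112.22.184.0/23


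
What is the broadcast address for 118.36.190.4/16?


Network: 118.36.0.0/16
Host bits = 16
Set all host bits to 1:
Broadcast: 118.36.255.255
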